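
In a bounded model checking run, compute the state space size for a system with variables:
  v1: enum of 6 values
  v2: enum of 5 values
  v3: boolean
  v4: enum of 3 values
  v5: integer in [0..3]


State space = product of domain sizes of all variables.
Domain sizes:
  v1 (enum of 6 values): 6
  v2 (enum of 5 values): 5
  v3 (boolean): 2
  v4 (enum of 3 values): 3
  v5 (integer in [0..3]): 4
Product = 6 * 5 * 2 * 3 * 4 = 720

720


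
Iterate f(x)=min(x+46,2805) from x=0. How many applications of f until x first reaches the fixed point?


Step 1: x=0, cap=2805, increment=46
Step 2: x grows by 46 each step until capped at 2805; fixed point is x=2805
Step 3: iterations = ceil(2805/46) = 61

61


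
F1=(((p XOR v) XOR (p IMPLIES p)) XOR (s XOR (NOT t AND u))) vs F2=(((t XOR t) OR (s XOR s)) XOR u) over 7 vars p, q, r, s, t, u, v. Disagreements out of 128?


F1 = (((p XOR v) XOR (p IMPLIES p)) XOR (s XOR (NOT t AND u)))
F2 = (((t XOR t) OR (s XOR s)) XOR u)
Evaluate both on each of 128 rows (bits = p,q,r,s,t,u,v):
  row 0 [0000000]: F1=1 F2=0 (differ) -> 1
  row 1 [0000001]: F1=0 F2=0 -> 0
  row 2 [0000010]: F1=0 F2=1 (differ) -> 1
  row 3 [0000011]: F1=1 F2=1 -> 0
  row 4 [0000100]: F1=1 F2=0 (differ) -> 1
  (every remaining row is evaluated the same way; all 128 results are listed next)
Full result column, 8 rows per line (p,q,r,s fixed per line; t,u,v runs 000..111 left to right):
  rows 0-7 [p,q,r,s=0000]: 10101001  (ones: 4)
  rows 8-15 [p,q,r,s=0001]: 01010110  (ones: 4)
  rows 16-23 [p,q,r,s=0010]: 10101001  (ones: 4)
  rows 24-31 [p,q,r,s=0011]: 01010110  (ones: 4)
  rows 32-39 [p,q,r,s=0100]: 10101001  (ones: 4)
  rows 40-47 [p,q,r,s=0101]: 01010110  (ones: 4)
  rows 48-55 [p,q,r,s=0110]: 10101001  (ones: 4)
  rows 56-63 [p,q,r,s=0111]: 01010110  (ones: 4)
  rows 64-71 [p,q,r,s=1000]: 01010110  (ones: 4)
  rows 72-79 [p,q,r,s=1001]: 10101001  (ones: 4)
  rows 80-87 [p,q,r,s=1010]: 01010110  (ones: 4)
  rows 88-95 [p,q,r,s=1011]: 10101001  (ones: 4)
  rows 96-103 [p,q,r,s=1100]: 01010110  (ones: 4)
  rows 104-111 [p,q,r,s=1101]: 10101001  (ones: 4)
  rows 112-119 [p,q,r,s=1110]: 01010110  (ones: 4)
  rows 120-127 [p,q,r,s=1111]: 10101001  (ones: 4)
Disagreements = 4+4+4+4+4+4+4+4+4+4+4+4+4+4+4+4 = 64

64


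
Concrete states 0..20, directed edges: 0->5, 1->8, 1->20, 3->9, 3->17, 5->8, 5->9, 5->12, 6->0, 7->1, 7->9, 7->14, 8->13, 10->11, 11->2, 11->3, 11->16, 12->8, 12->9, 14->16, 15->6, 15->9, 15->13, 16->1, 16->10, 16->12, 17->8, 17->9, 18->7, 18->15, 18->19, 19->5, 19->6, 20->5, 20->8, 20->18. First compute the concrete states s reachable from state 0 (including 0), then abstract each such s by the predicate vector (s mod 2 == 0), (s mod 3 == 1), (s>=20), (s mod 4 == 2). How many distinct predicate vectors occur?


BFS from 0:
Concrete reachable: {0, 5, 8, 9, 12, 13}
Abstract via predicates (s mod 2 == 0), (s mod 3 == 1), (s>=20), (s mod 4 == 2):
  (0,0,0,0) <- {5, 9}
  (0,1,0,0) <- {13}
  (1,0,0,0) <- {0, 8, 12}
Distinct abstract states = 3

3


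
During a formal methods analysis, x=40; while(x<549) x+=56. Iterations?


Step 1: x goes from 40 toward 549 by 56; the body runs while x<549, so iterations = ceil((bound-start)/step)
Step 2: Distance=509
Step 3: ceil(509/56)=10

10


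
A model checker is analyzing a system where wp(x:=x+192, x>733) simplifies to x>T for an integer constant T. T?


Formula: wp(x:=E, P) = P[E/x] (substitute E for x in postcondition)
Step 1: Postcondition: x>733
Step 2: Substitute x+192 for x: x+192>733
Step 3: Solve for x: x > 733-192 = 541

541


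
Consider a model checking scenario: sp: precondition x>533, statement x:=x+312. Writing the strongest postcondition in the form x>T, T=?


Formula: sp(P, x:=E) = exists old_x. (x = E[old_x/x]) AND P[old_x/x] (old_x is the value of x before the assignment; eliminate old_x by solving x = E[old_x/x] for old_x)
Step 1: Precondition P: x>533, i.e. old_x > 533
Step 2: Assignment gives x = old_x + 312, so old_x = x - 312
Step 3: Substitute into P: x - 312 > 533
Step 4: Simplify: x > 533+312 = 845

845


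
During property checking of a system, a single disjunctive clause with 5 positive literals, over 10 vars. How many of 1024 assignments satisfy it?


Step 1: Total=2^10=1024
Step 2: Unsat when all 5 false: 2^5=32
Step 3: Sat=1024-32=992

992


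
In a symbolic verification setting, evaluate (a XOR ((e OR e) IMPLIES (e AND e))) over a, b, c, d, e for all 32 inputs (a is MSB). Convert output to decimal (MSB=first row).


Formula: (a XOR ((e OR e) IMPLIES (e AND e))) over a, b, c, d, e (32 rows)
Evaluate each row (bits = a,b,c,d,e, MSB first):
  row 0 [00000]: (0 XOR ((0 OR 0) IMPLIES (0 AND 0))) -> 1
  row 1 [00001]: (0 XOR ((1 OR 1) IMPLIES (1 AND 1))) -> 1
  row 2 [00010]: (0 XOR ((0 OR 0) IMPLIES (0 AND 0))) -> 1
  row 3 [00011]: (0 XOR ((1 OR 1) IMPLIES (1 AND 1))) -> 1
  row 4 [00100]: (0 XOR ((0 OR 0) IMPLIES (0 AND 0))) -> 1
  row 5 [00101]: (0 XOR ((1 OR 1) IMPLIES (1 AND 1))) -> 1
  row 6 [00110]: (0 XOR ((0 OR 0) IMPLIES (0 AND 0))) -> 1
  row 7 [00111]: (0 XOR ((1 OR 1) IMPLIES (1 AND 1))) -> 1
  row 8 [01000]: (0 XOR ((0 OR 0) IMPLIES (0 AND 0))) -> 1
  row 9 [01001]: (0 XOR ((1 OR 1) IMPLIES (1 AND 1))) -> 1
  row 10 [01010]: (0 XOR ((0 OR 0) IMPLIES (0 AND 0))) -> 1
  row 11 [01011]: (0 XOR ((1 OR 1) IMPLIES (1 AND 1))) -> 1
  row 12 [01100]: (0 XOR ((0 OR 0) IMPLIES (0 AND 0))) -> 1
  row 13 [01101]: (0 XOR ((1 OR 1) IMPLIES (1 AND 1))) -> 1
  row 14 [01110]: (0 XOR ((0 OR 0) IMPLIES (0 AND 0))) -> 1
  row 15 [01111]: (0 XOR ((1 OR 1) IMPLIES (1 AND 1))) -> 1
  row 16 [10000]: (1 XOR ((0 OR 0) IMPLIES (0 AND 0))) -> 0
  row 17 [10001]: (1 XOR ((1 OR 1) IMPLIES (1 AND 1))) -> 0
  row 18 [10010]: (1 XOR ((0 OR 0) IMPLIES (0 AND 0))) -> 0
  row 19 [10011]: (1 XOR ((1 OR 1) IMPLIES (1 AND 1))) -> 0
  row 20 [10100]: (1 XOR ((0 OR 0) IMPLIES (0 AND 0))) -> 0
  row 21 [10101]: (1 XOR ((1 OR 1) IMPLIES (1 AND 1))) -> 0
  row 22 [10110]: (1 XOR ((0 OR 0) IMPLIES (0 AND 0))) -> 0
  row 23 [10111]: (1 XOR ((1 OR 1) IMPLIES (1 AND 1))) -> 0
  row 24 [11000]: (1 XOR ((0 OR 0) IMPLIES (0 AND 0))) -> 0
  row 25 [11001]: (1 XOR ((1 OR 1) IMPLIES (1 AND 1))) -> 0
  row 26 [11010]: (1 XOR ((0 OR 0) IMPLIES (0 AND 0))) -> 0
  row 27 [11011]: (1 XOR ((1 OR 1) IMPLIES (1 AND 1))) -> 0
  row 28 [11100]: (1 XOR ((0 OR 0) IMPLIES (0 AND 0))) -> 0
  row 29 [11101]: (1 XOR ((1 OR 1) IMPLIES (1 AND 1))) -> 0
  row 30 [11110]: (1 XOR ((0 OR 0) IMPLIES (0 AND 0))) -> 0
  row 31 [11111]: (1 XOR ((1 OR 1) IMPLIES (1 AND 1))) -> 0
Full result column, 4 rows per line (a,b,c fixed per line; d,e runs 00..11 left to right):
  rows 0-3 [a,b,c=000]: 1111  = hex F
  rows 4-7 [a,b,c=001]: 1111  = hex F
  rows 8-11 [a,b,c=010]: 1111  = hex F
  rows 12-15 [a,b,c=011]: 1111  = hex F
  rows 16-19 [a,b,c=100]: 0000  = hex 0
  rows 20-23 [a,b,c=101]: 0000  = hex 0
  rows 24-27 [a,b,c=110]: 0000  = hex 0
  rows 28-31 [a,b,c=111]: 0000  = hex 0
Output column (row 0 .. row 31) = 11111111111111110000000000000000
Output column grouped in 4s = 1111 1111 1111 1111 0000 0000 0000 0000 = 0xFFFF0000
Convert to decimal digit by digit (value = value*16 + digit):
  F -> 15
  15*16 + 15 (F) = 255
  255*16 + 15 (F) = 4095
  4095*16 + 15 (F) = 65535
  65535*16 + 0 = 1048560
  1048560*16 + 0 = 16776960
  16776960*16 + 0 = 268431360
  268431360*16 + 0 = 4294901760
Decimal = 4294901760

4294901760


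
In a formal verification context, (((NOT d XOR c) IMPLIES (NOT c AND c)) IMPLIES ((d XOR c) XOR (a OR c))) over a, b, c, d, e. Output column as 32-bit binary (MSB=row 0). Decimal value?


Formula: (((NOT d XOR c) IMPLIES (NOT c AND c)) IMPLIES ((d XOR c) XOR (a OR c))) over a, b, c, d, e (32 rows)
Evaluate each row (bits = a,b,c,d,e, MSB first):
  row 0 [00000]: (((NOT 0 XOR 0) IMPLIES (NOT 0 AND 0)) IMPLIES ((0 XOR 0) XOR (0 OR 0))) -> 1
  row 1 [00001]: (((NOT 0 XOR 0) IMPLIES (NOT 0 AND 0)) IMPLIES ((0 XOR 0) XOR (0 OR 0))) -> 1
  row 2 [00010]: (((NOT 1 XOR 0) IMPLIES (NOT 0 AND 0)) IMPLIES ((1 XOR 0) XOR (0 OR 0))) -> 1
  row 3 [00011]: (((NOT 1 XOR 0) IMPLIES (NOT 0 AND 0)) IMPLIES ((1 XOR 0) XOR (0 OR 0))) -> 1
  row 4 [00100]: (((NOT 0 XOR 1) IMPLIES (NOT 1 AND 1)) IMPLIES ((0 XOR 1) XOR (0 OR 1))) -> 0
  row 5 [00101]: (((NOT 0 XOR 1) IMPLIES (NOT 1 AND 1)) IMPLIES ((0 XOR 1) XOR (0 OR 1))) -> 0
  row 6 [00110]: (((NOT 1 XOR 1) IMPLIES (NOT 1 AND 1)) IMPLIES ((1 XOR 1) XOR (0 OR 1))) -> 1
  row 7 [00111]: (((NOT 1 XOR 1) IMPLIES (NOT 1 AND 1)) IMPLIES ((1 XOR 1) XOR (0 OR 1))) -> 1
  row 8 [01000]: (((NOT 0 XOR 0) IMPLIES (NOT 0 AND 0)) IMPLIES ((0 XOR 0) XOR (0 OR 0))) -> 1
  row 9 [01001]: (((NOT 0 XOR 0) IMPLIES (NOT 0 AND 0)) IMPLIES ((0 XOR 0) XOR (0 OR 0))) -> 1
  row 10 [01010]: (((NOT 1 XOR 0) IMPLIES (NOT 0 AND 0)) IMPLIES ((1 XOR 0) XOR (0 OR 0))) -> 1
  row 11 [01011]: (((NOT 1 XOR 0) IMPLIES (NOT 0 AND 0)) IMPLIES ((1 XOR 0) XOR (0 OR 0))) -> 1
  row 12 [01100]: (((NOT 0 XOR 1) IMPLIES (NOT 1 AND 1)) IMPLIES ((0 XOR 1) XOR (0 OR 1))) -> 0
  row 13 [01101]: (((NOT 0 XOR 1) IMPLIES (NOT 1 AND 1)) IMPLIES ((0 XOR 1) XOR (0 OR 1))) -> 0
  row 14 [01110]: (((NOT 1 XOR 1) IMPLIES (NOT 1 AND 1)) IMPLIES ((1 XOR 1) XOR (0 OR 1))) -> 1
  row 15 [01111]: (((NOT 1 XOR 1) IMPLIES (NOT 1 AND 1)) IMPLIES ((1 XOR 1) XOR (0 OR 1))) -> 1
  row 16 [10000]: (((NOT 0 XOR 0) IMPLIES (NOT 0 AND 0)) IMPLIES ((0 XOR 0) XOR (1 OR 0))) -> 1
  row 17 [10001]: (((NOT 0 XOR 0) IMPLIES (NOT 0 AND 0)) IMPLIES ((0 XOR 0) XOR (1 OR 0))) -> 1
  row 18 [10010]: (((NOT 1 XOR 0) IMPLIES (NOT 0 AND 0)) IMPLIES ((1 XOR 0) XOR (1 OR 0))) -> 0
  row 19 [10011]: (((NOT 1 XOR 0) IMPLIES (NOT 0 AND 0)) IMPLIES ((1 XOR 0) XOR (1 OR 0))) -> 0
  row 20 [10100]: (((NOT 0 XOR 1) IMPLIES (NOT 1 AND 1)) IMPLIES ((0 XOR 1) XOR (1 OR 1))) -> 0
  row 21 [10101]: (((NOT 0 XOR 1) IMPLIES (NOT 1 AND 1)) IMPLIES ((0 XOR 1) XOR (1 OR 1))) -> 0
  row 22 [10110]: (((NOT 1 XOR 1) IMPLIES (NOT 1 AND 1)) IMPLIES ((1 XOR 1) XOR (1 OR 1))) -> 1
  row 23 [10111]: (((NOT 1 XOR 1) IMPLIES (NOT 1 AND 1)) IMPLIES ((1 XOR 1) XOR (1 OR 1))) -> 1
  row 24 [11000]: (((NOT 0 XOR 0) IMPLIES (NOT 0 AND 0)) IMPLIES ((0 XOR 0) XOR (1 OR 0))) -> 1
  row 25 [11001]: (((NOT 0 XOR 0) IMPLIES (NOT 0 AND 0)) IMPLIES ((0 XOR 0) XOR (1 OR 0))) -> 1
  row 26 [11010]: (((NOT 1 XOR 0) IMPLIES (NOT 0 AND 0)) IMPLIES ((1 XOR 0) XOR (1 OR 0))) -> 0
  row 27 [11011]: (((NOT 1 XOR 0) IMPLIES (NOT 0 AND 0)) IMPLIES ((1 XOR 0) XOR (1 OR 0))) -> 0
  row 28 [11100]: (((NOT 0 XOR 1) IMPLIES (NOT 1 AND 1)) IMPLIES ((0 XOR 1) XOR (1 OR 1))) -> 0
  row 29 [11101]: (((NOT 0 XOR 1) IMPLIES (NOT 1 AND 1)) IMPLIES ((0 XOR 1) XOR (1 OR 1))) -> 0
  row 30 [11110]: (((NOT 1 XOR 1) IMPLIES (NOT 1 AND 1)) IMPLIES ((1 XOR 1) XOR (1 OR 1))) -> 1
  row 31 [11111]: (((NOT 1 XOR 1) IMPLIES (NOT 1 AND 1)) IMPLIES ((1 XOR 1) XOR (1 OR 1))) -> 1
Full result column, 4 rows per line (a,b,c fixed per line; d,e runs 00..11 left to right):
  rows 0-3 [a,b,c=000]: 1111  = hex F
  rows 4-7 [a,b,c=001]: 0011  = hex 3
  rows 8-11 [a,b,c=010]: 1111  = hex F
  rows 12-15 [a,b,c=011]: 0011  = hex 3
  rows 16-19 [a,b,c=100]: 1100  = hex C
  rows 20-23 [a,b,c=101]: 0011  = hex 3
  rows 24-27 [a,b,c=110]: 1100  = hex C
  rows 28-31 [a,b,c=111]: 0011  = hex 3
Output column (row 0 .. row 31) = 11110011111100111100001111000011
Output column grouped in 4s = 1111 0011 1111 0011 1100 0011 1100 0011 = 0xF3F3C3C3
Convert to decimal digit by digit (value = value*16 + digit):
  F -> 15
  15*16 + 3 = 243
  243*16 + 15 (F) = 3903
  3903*16 + 3 = 62451
  62451*16 + 12 (C) = 999228
  999228*16 + 3 = 15987651
  15987651*16 + 12 (C) = 255802428
  255802428*16 + 3 = 4092838851
Decimal = 4092838851

4092838851


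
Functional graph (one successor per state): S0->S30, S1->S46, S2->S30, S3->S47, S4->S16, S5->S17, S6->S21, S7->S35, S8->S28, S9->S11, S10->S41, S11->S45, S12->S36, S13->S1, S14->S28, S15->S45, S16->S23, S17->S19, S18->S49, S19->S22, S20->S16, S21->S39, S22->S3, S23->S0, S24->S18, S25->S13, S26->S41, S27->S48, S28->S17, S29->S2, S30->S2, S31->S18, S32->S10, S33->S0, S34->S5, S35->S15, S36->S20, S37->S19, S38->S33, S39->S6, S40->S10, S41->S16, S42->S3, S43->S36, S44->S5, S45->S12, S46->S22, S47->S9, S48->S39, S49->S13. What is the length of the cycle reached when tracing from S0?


Trace from S0 until a state repeats:
  S0 -> S30 -> S2 -> S30
S30 first seen at step 1, revisited at step 3.
Cycle length = 3 - 1 = 2

2


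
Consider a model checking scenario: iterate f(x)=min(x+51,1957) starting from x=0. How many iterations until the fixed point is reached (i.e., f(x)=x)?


Step 1: x=0, cap=1957, increment=51
Step 2: x grows by 51 each step until capped at 1957; fixed point is x=1957
Step 3: iterations = ceil(1957/51) = 39

39


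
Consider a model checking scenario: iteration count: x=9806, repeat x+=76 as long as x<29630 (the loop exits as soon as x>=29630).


Step 1: x goes from 9806 toward 29630 by 76; the body runs while x<29630, so iterations = ceil((bound-start)/step)
Step 2: Distance=19824
Step 3: ceil(19824/76)=261

261


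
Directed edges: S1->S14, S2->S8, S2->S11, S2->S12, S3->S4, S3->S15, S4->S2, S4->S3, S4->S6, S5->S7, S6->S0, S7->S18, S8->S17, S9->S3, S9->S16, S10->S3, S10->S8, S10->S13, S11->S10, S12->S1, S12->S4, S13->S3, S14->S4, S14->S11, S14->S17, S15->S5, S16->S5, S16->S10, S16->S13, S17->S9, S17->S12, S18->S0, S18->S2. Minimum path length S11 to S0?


BFS layer-by-layer from S11:
  dist 0: {S11}
  dist 1: {S10}
  dist 2: {S3, S8, S13}
  dist 3: {S4, S15, S17}
  dist 4: {S2, S5, S6, S9, S12}
  dist 5: {S0, S1, S7, S16}
  -> S0 reached at distance 5
Shortest path length = 5

5


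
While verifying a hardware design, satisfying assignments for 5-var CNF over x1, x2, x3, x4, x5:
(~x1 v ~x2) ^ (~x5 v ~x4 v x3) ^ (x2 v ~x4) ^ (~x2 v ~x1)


CNF with 4 clauses over 5 vars (32 assignments).
An assignment satisfies CNF iff every clause has >=1 true literal.
Check each row (bits = x1,x2,x3,x4,x5; clause T/F shown):
  row 0 [00000]: clauses=TTTT -> 1
  row 1 [00001]: clauses=TTTT -> 1
  row 2 [00010]: clauses=TTFT -> 0
  row 3 [00011]: clauses=TFFT -> 0
  row 4 [00100]: clauses=TTTT -> 1
  row 5 [00101]: clauses=TTTT -> 1
  row 6 [00110]: clauses=TTFT -> 0
  row 7 [00111]: clauses=TTFT -> 0
  row 8 [01000]: clauses=TTTT -> 1
  row 9 [01001]: clauses=TTTT -> 1
  row 10 [01010]: clauses=TTTT -> 1
  row 11 [01011]: clauses=TFTT -> 0
  row 12 [01100]: clauses=TTTT -> 1
  row 13 [01101]: clauses=TTTT -> 1
  row 14 [01110]: clauses=TTTT -> 1
  row 15 [01111]: clauses=TTTT -> 1
  row 16 [10000]: clauses=TTTT -> 1
  row 17 [10001]: clauses=TTTT -> 1
  row 18 [10010]: clauses=TTFT -> 0
  row 19 [10011]: clauses=TFFT -> 0
  row 20 [10100]: clauses=TTTT -> 1
  row 21 [10101]: clauses=TTTT -> 1
  row 22 [10110]: clauses=TTFT -> 0
  row 23 [10111]: clauses=TTFT -> 0
  row 24 [11000]: clauses=FTTF -> 0
  row 25 [11001]: clauses=FTTF -> 0
  row 26 [11010]: clauses=FTTF -> 0
  row 27 [11011]: clauses=FFTF -> 0
  row 28 [11100]: clauses=FTTF -> 0
  row 29 [11101]: clauses=FTTF -> 0
  row 30 [11110]: clauses=FTTF -> 0
  row 31 [11111]: clauses=FTTF -> 0
Full result column, 8 rows per line (x1,x2 fixed per line; x3,x4,x5 runs 000..111 left to right):
  rows 0-7 [x1,x2=00]: 11001100  (ones: 4)
  rows 8-15 [x1,x2=01]: 11101111  (ones: 7)
  rows 16-23 [x1,x2=10]: 11001100  (ones: 4)
  rows 24-31 [x1,x2=11]: 00000000  (ones: 0)
Satisfying assignments = 4+7+4+0 = 15

15


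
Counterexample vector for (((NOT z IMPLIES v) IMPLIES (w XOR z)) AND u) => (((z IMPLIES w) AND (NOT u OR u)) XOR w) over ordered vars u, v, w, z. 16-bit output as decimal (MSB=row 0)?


F1 = (((NOT z IMPLIES v) IMPLIES (w XOR z)) AND u)
F2 = (((z IMPLIES w) AND (NOT u OR u)) XOR w)
Counterexample to F1=>F2 is where F1=1 and F2=0.
Evaluate each row (bits = u,v,w,z, MSB first):
  row 0 [0000]: F1=0 F2=1 -> F1&~F2 -> 0
  row 1 [0001]: F1=0 F2=0 -> F1&~F2 -> 0
  row 2 [0010]: F1=0 F2=0 -> F1&~F2 -> 0
  row 3 [0011]: F1=0 F2=0 -> F1&~F2 -> 0
  row 4 [0100]: F1=0 F2=1 -> F1&~F2 -> 0
  row 5 [0101]: F1=0 F2=0 -> F1&~F2 -> 0
  row 6 [0110]: F1=0 F2=0 -> F1&~F2 -> 0
  row 7 [0111]: F1=0 F2=0 -> F1&~F2 -> 0
  row 8 [1000]: F1=1 F2=1 -> F1&~F2 -> 0
  row 9 [1001]: F1=1 F2=0 -> F1&~F2 -> 1
  row 10 [1010]: F1=1 F2=0 -> F1&~F2 -> 1
  row 11 [1011]: F1=0 F2=0 -> F1&~F2 -> 0
  row 12 [1100]: F1=0 F2=1 -> F1&~F2 -> 0
  row 13 [1101]: F1=1 F2=0 -> F1&~F2 -> 1
  row 14 [1110]: F1=1 F2=0 -> F1&~F2 -> 1
  row 15 [1111]: F1=0 F2=0 -> F1&~F2 -> 0
Full result column, 4 rows per line (u,v fixed per line; w,z runs 00..11 left to right):
  rows 0-3 [u,v=00]: 0000  = hex 0
  rows 4-7 [u,v=01]: 0000  = hex 0
  rows 8-11 [u,v=10]: 0110  = hex 6
  rows 12-15 [u,v=11]: 0110  = hex 6
Counterexample vector (row 0 .. row 15) = 0000000001100110
Output column grouped in 4s = 0000 0000 0110 0110 = 0x0066
Convert to decimal digit by digit (value = value*16 + digit):
  0 -> 0
  0*16 + 0 = 0
  0*16 + 6 = 6
  6*16 + 6 = 102
Decimal = 102

102


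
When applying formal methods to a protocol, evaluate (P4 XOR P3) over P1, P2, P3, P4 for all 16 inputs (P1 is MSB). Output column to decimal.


Formula: (P4 XOR P3) over P1, P2, P3, P4 (16 rows)
Evaluate each row (bits = P1,P2,P3,P4, MSB first):
  row 0 [0000]: (0 XOR 0) -> 0
  row 1 [0001]: (1 XOR 0) -> 1
  row 2 [0010]: (0 XOR 1) -> 1
  row 3 [0011]: (1 XOR 1) -> 0
  row 4 [0100]: (0 XOR 0) -> 0
  row 5 [0101]: (1 XOR 0) -> 1
  row 6 [0110]: (0 XOR 1) -> 1
  row 7 [0111]: (1 XOR 1) -> 0
  row 8 [1000]: (0 XOR 0) -> 0
  row 9 [1001]: (1 XOR 0) -> 1
  row 10 [1010]: (0 XOR 1) -> 1
  row 11 [1011]: (1 XOR 1) -> 0
  row 12 [1100]: (0 XOR 0) -> 0
  row 13 [1101]: (1 XOR 0) -> 1
  row 14 [1110]: (0 XOR 1) -> 1
  row 15 [1111]: (1 XOR 1) -> 0
Full result column, 4 rows per line (P1,P2 fixed per line; P3,P4 runs 00..11 left to right):
  rows 0-3 [P1,P2=00]: 0110  = hex 6
  rows 4-7 [P1,P2=01]: 0110  = hex 6
  rows 8-11 [P1,P2=10]: 0110  = hex 6
  rows 12-15 [P1,P2=11]: 0110  = hex 6
Output column (row 0 .. row 15) = 0110011001100110
Output column grouped in 4s = 0110 0110 0110 0110 = 0x6666
Convert to decimal digit by digit (value = value*16 + digit):
  6 -> 6
  6*16 + 6 = 102
  102*16 + 6 = 1638
  1638*16 + 6 = 26214
Decimal = 26214

26214


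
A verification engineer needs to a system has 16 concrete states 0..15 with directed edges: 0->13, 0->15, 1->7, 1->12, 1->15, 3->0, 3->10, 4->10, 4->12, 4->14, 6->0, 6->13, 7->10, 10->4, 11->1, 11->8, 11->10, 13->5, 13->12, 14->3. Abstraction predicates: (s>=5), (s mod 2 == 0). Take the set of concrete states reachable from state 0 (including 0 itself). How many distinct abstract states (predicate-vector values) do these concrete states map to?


BFS from 0:
Concrete reachable: {0, 5, 12, 13, 15}
Abstract via predicates (s>=5), (s mod 2 == 0):
  (0,1) <- {0}
  (1,0) <- {5, 13, 15}
  (1,1) <- {12}
Distinct abstract states = 3

3


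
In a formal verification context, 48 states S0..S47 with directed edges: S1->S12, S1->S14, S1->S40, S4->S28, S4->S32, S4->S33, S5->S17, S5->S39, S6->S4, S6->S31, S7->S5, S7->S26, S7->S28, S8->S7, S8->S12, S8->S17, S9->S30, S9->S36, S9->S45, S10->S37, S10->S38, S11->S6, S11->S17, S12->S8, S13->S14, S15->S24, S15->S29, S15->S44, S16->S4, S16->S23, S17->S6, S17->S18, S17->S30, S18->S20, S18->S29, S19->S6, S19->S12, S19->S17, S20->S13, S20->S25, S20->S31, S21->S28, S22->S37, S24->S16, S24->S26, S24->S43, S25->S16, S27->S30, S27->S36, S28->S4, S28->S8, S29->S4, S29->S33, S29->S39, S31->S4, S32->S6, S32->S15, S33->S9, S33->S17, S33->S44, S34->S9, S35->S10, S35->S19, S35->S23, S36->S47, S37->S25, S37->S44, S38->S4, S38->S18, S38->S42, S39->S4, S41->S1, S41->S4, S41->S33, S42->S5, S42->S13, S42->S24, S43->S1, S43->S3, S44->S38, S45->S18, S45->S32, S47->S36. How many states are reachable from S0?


BFS from S0:
  layer 0: {S0}
Reachable set: {S0}
Count = 1

1


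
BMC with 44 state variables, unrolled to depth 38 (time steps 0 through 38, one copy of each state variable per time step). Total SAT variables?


BMC unrolls to depth k, creating one copy of each state var for steps 0..k.
Step count = 38 + 1 = 39 (steps 0 through 38)
Vars per step = 44
Total = 44 * 39 = 1716

1716


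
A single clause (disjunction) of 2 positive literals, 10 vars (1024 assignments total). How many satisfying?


Step 1: Total=2^10=1024
Step 2: Unsat when all 2 false: 2^8=256
Step 3: Sat=1024-256=768

768


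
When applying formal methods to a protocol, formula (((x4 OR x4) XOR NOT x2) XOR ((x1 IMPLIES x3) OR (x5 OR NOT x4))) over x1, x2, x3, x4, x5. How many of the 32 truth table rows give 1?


Formula: (((x4 OR x4) XOR NOT x2) XOR ((x1 IMPLIES x3) OR (x5 OR NOT x4))) over 5 vars (32 rows)
Evaluate each row (x1, x2, x3, x4, x5 as bits, MSB first):
  row 0 [00000]: (((0 OR 0) XOR NOT 0) XOR ((0 IMPLIES 0) OR (0 OR NOT 0))) -> 0
  row 1 [00001]: (((0 OR 0) XOR NOT 0) XOR ((0 IMPLIES 0) OR (1 OR NOT 0))) -> 0
  row 2 [00010]: (((1 OR 1) XOR NOT 0) XOR ((0 IMPLIES 0) OR (0 OR NOT 1))) -> 1
  row 3 [00011]: (((1 OR 1) XOR NOT 0) XOR ((0 IMPLIES 0) OR (1 OR NOT 1))) -> 1
  row 4 [00100]: (((0 OR 0) XOR NOT 0) XOR ((0 IMPLIES 1) OR (0 OR NOT 0))) -> 0
  row 5 [00101]: (((0 OR 0) XOR NOT 0) XOR ((0 IMPLIES 1) OR (1 OR NOT 0))) -> 0
  row 6 [00110]: (((1 OR 1) XOR NOT 0) XOR ((0 IMPLIES 1) OR (0 OR NOT 1))) -> 1
  row 7 [00111]: (((1 OR 1) XOR NOT 0) XOR ((0 IMPLIES 1) OR (1 OR NOT 1))) -> 1
  row 8 [01000]: (((0 OR 0) XOR NOT 1) XOR ((0 IMPLIES 0) OR (0 OR NOT 0))) -> 1
  row 9 [01001]: (((0 OR 0) XOR NOT 1) XOR ((0 IMPLIES 0) OR (1 OR NOT 0))) -> 1
  row 10 [01010]: (((1 OR 1) XOR NOT 1) XOR ((0 IMPLIES 0) OR (0 OR NOT 1))) -> 0
  row 11 [01011]: (((1 OR 1) XOR NOT 1) XOR ((0 IMPLIES 0) OR (1 OR NOT 1))) -> 0
  row 12 [01100]: (((0 OR 0) XOR NOT 1) XOR ((0 IMPLIES 1) OR (0 OR NOT 0))) -> 1
  row 13 [01101]: (((0 OR 0) XOR NOT 1) XOR ((0 IMPLIES 1) OR (1 OR NOT 0))) -> 1
  row 14 [01110]: (((1 OR 1) XOR NOT 1) XOR ((0 IMPLIES 1) OR (0 OR NOT 1))) -> 0
  row 15 [01111]: (((1 OR 1) XOR NOT 1) XOR ((0 IMPLIES 1) OR (1 OR NOT 1))) -> 0
  row 16 [10000]: (((0 OR 0) XOR NOT 0) XOR ((1 IMPLIES 0) OR (0 OR NOT 0))) -> 0
  row 17 [10001]: (((0 OR 0) XOR NOT 0) XOR ((1 IMPLIES 0) OR (1 OR NOT 0))) -> 0
  row 18 [10010]: (((1 OR 1) XOR NOT 0) XOR ((1 IMPLIES 0) OR (0 OR NOT 1))) -> 0
  row 19 [10011]: (((1 OR 1) XOR NOT 0) XOR ((1 IMPLIES 0) OR (1 OR NOT 1))) -> 1
  row 20 [10100]: (((0 OR 0) XOR NOT 0) XOR ((1 IMPLIES 1) OR (0 OR NOT 0))) -> 0
  row 21 [10101]: (((0 OR 0) XOR NOT 0) XOR ((1 IMPLIES 1) OR (1 OR NOT 0))) -> 0
  row 22 [10110]: (((1 OR 1) XOR NOT 0) XOR ((1 IMPLIES 1) OR (0 OR NOT 1))) -> 1
  row 23 [10111]: (((1 OR 1) XOR NOT 0) XOR ((1 IMPLIES 1) OR (1 OR NOT 1))) -> 1
  row 24 [11000]: (((0 OR 0) XOR NOT 1) XOR ((1 IMPLIES 0) OR (0 OR NOT 0))) -> 1
  row 25 [11001]: (((0 OR 0) XOR NOT 1) XOR ((1 IMPLIES 0) OR (1 OR NOT 0))) -> 1
  row 26 [11010]: (((1 OR 1) XOR NOT 1) XOR ((1 IMPLIES 0) OR (0 OR NOT 1))) -> 1
  row 27 [11011]: (((1 OR 1) XOR NOT 1) XOR ((1 IMPLIES 0) OR (1 OR NOT 1))) -> 0
  row 28 [11100]: (((0 OR 0) XOR NOT 1) XOR ((1 IMPLIES 1) OR (0 OR NOT 0))) -> 1
  row 29 [11101]: (((0 OR 0) XOR NOT 1) XOR ((1 IMPLIES 1) OR (1 OR NOT 0))) -> 1
  row 30 [11110]: (((1 OR 1) XOR NOT 1) XOR ((1 IMPLIES 1) OR (0 OR NOT 1))) -> 0
  row 31 [11111]: (((1 OR 1) XOR NOT 1) XOR ((1 IMPLIES 1) OR (1 OR NOT 1))) -> 0
Full result column, 8 rows per line (x1,x2 fixed per line; x3,x4,x5 runs 000..111 left to right):
  rows 0-7 [x1,x2=00]: 00110011  (ones: 4)
  rows 8-15 [x1,x2=01]: 11001100  (ones: 4)
  rows 16-23 [x1,x2=10]: 00010011  (ones: 3)
  rows 24-31 [x1,x2=11]: 11101100  (ones: 5)
Count of 1-rows = 4+4+3+5 = 16

16


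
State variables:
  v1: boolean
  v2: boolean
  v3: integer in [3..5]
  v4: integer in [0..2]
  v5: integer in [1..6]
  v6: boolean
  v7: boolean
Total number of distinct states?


State space = product of domain sizes of all variables.
Domain sizes:
  v1 (boolean): 2
  v2 (boolean): 2
  v3 (integer in [3..5]): 3
  v4 (integer in [0..2]): 3
  v5 (integer in [1..6]): 6
  v6 (boolean): 2
  v7 (boolean): 2
Product = 2 * 2 * 3 * 3 * 6 * 2 * 2 = 864

864


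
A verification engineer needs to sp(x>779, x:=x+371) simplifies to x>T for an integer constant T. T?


Formula: sp(P, x:=E) = exists old_x. (x = E[old_x/x]) AND P[old_x/x] (old_x is the value of x before the assignment; eliminate old_x by solving x = E[old_x/x] for old_x)
Step 1: Precondition P: x>779, i.e. old_x > 779
Step 2: Assignment gives x = old_x + 371, so old_x = x - 371
Step 3: Substitute into P: x - 371 > 779
Step 4: Simplify: x > 779+371 = 1150

1150


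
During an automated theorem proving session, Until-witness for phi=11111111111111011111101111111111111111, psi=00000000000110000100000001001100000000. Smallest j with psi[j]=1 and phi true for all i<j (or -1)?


(phi U psi) at 0: need smallest j with psi[j]=1 and phi[i]=1 for all i in [0,j).
Scan from step 0:
  step 0: phi=1, psi=0 -> continue
  step 1: phi=1, psi=0 -> continue
  step 2: phi=1, psi=0 -> continue
  step 3: phi=1, psi=0 -> continue
  step 11: psi=1 and phi held for [0,11) -> witness found
Witness step = 11

11


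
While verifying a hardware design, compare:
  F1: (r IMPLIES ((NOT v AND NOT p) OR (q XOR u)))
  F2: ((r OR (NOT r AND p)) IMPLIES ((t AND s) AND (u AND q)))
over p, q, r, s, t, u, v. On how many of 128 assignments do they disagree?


F1 = (r IMPLIES ((NOT v AND NOT p) OR (q XOR u)))
F2 = ((r OR (NOT r AND p)) IMPLIES ((t AND s) AND (u AND q)))
Evaluate both on each of 128 rows (bits = p,q,r,s,t,u,v):
  row 0 [0000000]: F1=1 F2=1 -> 0
  row 1 [0000001]: F1=1 F2=1 -> 0
  row 2 [0000010]: F1=1 F2=1 -> 0
  row 3 [0000011]: F1=1 F2=1 -> 0
  row 4 [0000100]: F1=1 F2=1 -> 0
  (every remaining row is evaluated the same way; all 128 results are listed next)
Full result column, 8 rows per line (p,q,r,s fixed per line; t,u,v runs 000..111 left to right):
  rows 0-7 [p,q,r,s=0000]: 00000000  (ones: 0)
  rows 8-15 [p,q,r,s=0001]: 00000000  (ones: 0)
  rows 16-23 [p,q,r,s=0010]: 10111011  (ones: 6)
  rows 24-31 [p,q,r,s=0011]: 10111011  (ones: 6)
  rows 32-39 [p,q,r,s=0100]: 00000000  (ones: 0)
  rows 40-47 [p,q,r,s=0101]: 00000000  (ones: 0)
  rows 48-55 [p,q,r,s=0110]: 11101110  (ones: 6)
  rows 56-63 [p,q,r,s=0111]: 11101101  (ones: 6)
  rows 64-71 [p,q,r,s=1000]: 11111111  (ones: 8)
  rows 72-79 [p,q,r,s=1001]: 11111111  (ones: 8)
  rows 80-87 [p,q,r,s=1010]: 00110011  (ones: 4)
  rows 88-95 [p,q,r,s=1011]: 00110011  (ones: 4)
  rows 96-103 [p,q,r,s=1100]: 11111111  (ones: 8)
  rows 104-111 [p,q,r,s=1101]: 11111100  (ones: 6)
  rows 112-119 [p,q,r,s=1110]: 11001100  (ones: 4)
  rows 120-127 [p,q,r,s=1111]: 11001111  (ones: 6)
Disagreements = 0+0+6+6+0+0+6+6+8+8+4+4+8+6+4+6 = 72

72


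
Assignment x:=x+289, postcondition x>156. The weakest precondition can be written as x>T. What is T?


Formula: wp(x:=E, P) = P[E/x] (substitute E for x in postcondition)
Step 1: Postcondition: x>156
Step 2: Substitute x+289 for x: x+289>156
Step 3: Solve for x: x > 156-289 = -133

-133


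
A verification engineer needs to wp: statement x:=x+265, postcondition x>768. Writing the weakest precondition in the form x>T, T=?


Formula: wp(x:=E, P) = P[E/x] (substitute E for x in postcondition)
Step 1: Postcondition: x>768
Step 2: Substitute x+265 for x: x+265>768
Step 3: Solve for x: x > 768-265 = 503

503


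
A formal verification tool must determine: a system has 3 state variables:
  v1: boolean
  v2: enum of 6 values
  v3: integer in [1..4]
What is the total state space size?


State space = product of domain sizes of all variables.
Domain sizes:
  v1 (boolean): 2
  v2 (enum of 6 values): 6
  v3 (integer in [1..4]): 4
Product = 2 * 6 * 4 = 48

48


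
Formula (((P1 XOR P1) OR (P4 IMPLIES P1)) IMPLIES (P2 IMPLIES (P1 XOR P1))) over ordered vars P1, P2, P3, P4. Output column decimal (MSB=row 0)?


Formula: (((P1 XOR P1) OR (P4 IMPLIES P1)) IMPLIES (P2 IMPLIES (P1 XOR P1))) over P1, P2, P3, P4 (16 rows)
Evaluate each row (bits = P1,P2,P3,P4, MSB first):
  row 0 [0000]: (((0 XOR 0) OR (0 IMPLIES 0)) IMPLIES (0 IMPLIES (0 XOR 0))) -> 1
  row 1 [0001]: (((0 XOR 0) OR (1 IMPLIES 0)) IMPLIES (0 IMPLIES (0 XOR 0))) -> 1
  row 2 [0010]: (((0 XOR 0) OR (0 IMPLIES 0)) IMPLIES (0 IMPLIES (0 XOR 0))) -> 1
  row 3 [0011]: (((0 XOR 0) OR (1 IMPLIES 0)) IMPLIES (0 IMPLIES (0 XOR 0))) -> 1
  row 4 [0100]: (((0 XOR 0) OR (0 IMPLIES 0)) IMPLIES (1 IMPLIES (0 XOR 0))) -> 0
  row 5 [0101]: (((0 XOR 0) OR (1 IMPLIES 0)) IMPLIES (1 IMPLIES (0 XOR 0))) -> 1
  row 6 [0110]: (((0 XOR 0) OR (0 IMPLIES 0)) IMPLIES (1 IMPLIES (0 XOR 0))) -> 0
  row 7 [0111]: (((0 XOR 0) OR (1 IMPLIES 0)) IMPLIES (1 IMPLIES (0 XOR 0))) -> 1
  row 8 [1000]: (((1 XOR 1) OR (0 IMPLIES 1)) IMPLIES (0 IMPLIES (1 XOR 1))) -> 1
  row 9 [1001]: (((1 XOR 1) OR (1 IMPLIES 1)) IMPLIES (0 IMPLIES (1 XOR 1))) -> 1
  row 10 [1010]: (((1 XOR 1) OR (0 IMPLIES 1)) IMPLIES (0 IMPLIES (1 XOR 1))) -> 1
  row 11 [1011]: (((1 XOR 1) OR (1 IMPLIES 1)) IMPLIES (0 IMPLIES (1 XOR 1))) -> 1
  row 12 [1100]: (((1 XOR 1) OR (0 IMPLIES 1)) IMPLIES (1 IMPLIES (1 XOR 1))) -> 0
  row 13 [1101]: (((1 XOR 1) OR (1 IMPLIES 1)) IMPLIES (1 IMPLIES (1 XOR 1))) -> 0
  row 14 [1110]: (((1 XOR 1) OR (0 IMPLIES 1)) IMPLIES (1 IMPLIES (1 XOR 1))) -> 0
  row 15 [1111]: (((1 XOR 1) OR (1 IMPLIES 1)) IMPLIES (1 IMPLIES (1 XOR 1))) -> 0
Full result column, 4 rows per line (P1,P2 fixed per line; P3,P4 runs 00..11 left to right):
  rows 0-3 [P1,P2=00]: 1111  = hex F
  rows 4-7 [P1,P2=01]: 0101  = hex 5
  rows 8-11 [P1,P2=10]: 1111  = hex F
  rows 12-15 [P1,P2=11]: 0000  = hex 0
Output column (row 0 .. row 15) = 1111010111110000
Output column grouped in 4s = 1111 0101 1111 0000 = 0xF5F0
Convert to decimal digit by digit (value = value*16 + digit):
  F -> 15
  15*16 + 5 = 245
  245*16 + 15 (F) = 3935
  3935*16 + 0 = 62960
Decimal = 62960

62960


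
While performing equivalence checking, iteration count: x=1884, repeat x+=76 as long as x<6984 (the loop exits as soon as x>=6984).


Step 1: x goes from 1884 toward 6984 by 76; the body runs while x<6984, so iterations = ceil((bound-start)/step)
Step 2: Distance=5100
Step 3: ceil(5100/76)=68

68


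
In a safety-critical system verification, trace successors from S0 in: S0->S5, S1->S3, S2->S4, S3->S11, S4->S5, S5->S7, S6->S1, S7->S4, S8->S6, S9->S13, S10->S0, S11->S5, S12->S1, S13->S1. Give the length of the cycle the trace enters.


Trace from S0 until a state repeats:
  S0 -> S5 -> S7 -> S4 -> S5
S5 first seen at step 1, revisited at step 4.
Cycle length = 4 - 1 = 3

3


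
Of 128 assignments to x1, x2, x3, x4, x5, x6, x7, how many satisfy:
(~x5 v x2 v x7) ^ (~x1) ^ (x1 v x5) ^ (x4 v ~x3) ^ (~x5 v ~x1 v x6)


CNF with 5 clauses over 7 vars (128 assignments).
An assignment satisfies CNF iff every clause has >=1 true literal.
Check each row (bits = x1,x2,x3,x4,x5,x6,x7; clause T/F shown):
  row 0 [0000000]: clauses=TTFTT -> 0
  row 1 [0000001]: clauses=TTFTT -> 0
  row 2 [0000010]: clauses=TTFTT -> 0
  row 3 [0000011]: clauses=TTFTT -> 0
  row 4 [0000100]: clauses=FTTTT -> 0
  (every remaining row is evaluated the same way; all 128 results are listed next)
Full result column, 8 rows per line (x1,x2,x3,x4 fixed per line; x5,x6,x7 runs 000..111 left to right):
  rows 0-7 [x1,x2,x3,x4=0000]: 00000101  (ones: 2)
  rows 8-15 [x1,x2,x3,x4=0001]: 00000101  (ones: 2)
  rows 16-23 [x1,x2,x3,x4=0010]: 00000000  (ones: 0)
  rows 24-31 [x1,x2,x3,x4=0011]: 00000101  (ones: 2)
  rows 32-39 [x1,x2,x3,x4=0100]: 00001111  (ones: 4)
  rows 40-47 [x1,x2,x3,x4=0101]: 00001111  (ones: 4)
  rows 48-55 [x1,x2,x3,x4=0110]: 00000000  (ones: 0)
  rows 56-63 [x1,x2,x3,x4=0111]: 00001111  (ones: 4)
  rows 64-71 [x1,x2,x3,x4=1000]: 00000000  (ones: 0)
  rows 72-79 [x1,x2,x3,x4=1001]: 00000000  (ones: 0)
  rows 80-87 [x1,x2,x3,x4=1010]: 00000000  (ones: 0)
  rows 88-95 [x1,x2,x3,x4=1011]: 00000000  (ones: 0)
  rows 96-103 [x1,x2,x3,x4=1100]: 00000000  (ones: 0)
  rows 104-111 [x1,x2,x3,x4=1101]: 00000000  (ones: 0)
  rows 112-119 [x1,x2,x3,x4=1110]: 00000000  (ones: 0)
  rows 120-127 [x1,x2,x3,x4=1111]: 00000000  (ones: 0)
Satisfying assignments = 2+2+0+2+4+4+0+4+0+0+0+0+0+0+0+0 = 18

18


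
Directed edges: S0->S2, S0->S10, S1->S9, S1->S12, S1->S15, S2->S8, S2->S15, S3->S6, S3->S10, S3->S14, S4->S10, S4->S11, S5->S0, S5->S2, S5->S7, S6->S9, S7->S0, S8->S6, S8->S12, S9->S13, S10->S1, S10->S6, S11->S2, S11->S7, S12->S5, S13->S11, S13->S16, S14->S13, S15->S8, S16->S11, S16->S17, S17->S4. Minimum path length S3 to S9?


BFS layer-by-layer from S3:
  dist 0: {S3}
  dist 1: {S6, S10, S14}
  dist 2: {S1, S9, S13}
  -> S9 reached at distance 2
Shortest path length = 2

2


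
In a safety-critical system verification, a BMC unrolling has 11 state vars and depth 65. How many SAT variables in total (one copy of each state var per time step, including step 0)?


BMC unrolls to depth k, creating one copy of each state var for steps 0..k.
Step count = 65 + 1 = 66 (steps 0 through 65)
Vars per step = 11
Total = 11 * 66 = 726

726


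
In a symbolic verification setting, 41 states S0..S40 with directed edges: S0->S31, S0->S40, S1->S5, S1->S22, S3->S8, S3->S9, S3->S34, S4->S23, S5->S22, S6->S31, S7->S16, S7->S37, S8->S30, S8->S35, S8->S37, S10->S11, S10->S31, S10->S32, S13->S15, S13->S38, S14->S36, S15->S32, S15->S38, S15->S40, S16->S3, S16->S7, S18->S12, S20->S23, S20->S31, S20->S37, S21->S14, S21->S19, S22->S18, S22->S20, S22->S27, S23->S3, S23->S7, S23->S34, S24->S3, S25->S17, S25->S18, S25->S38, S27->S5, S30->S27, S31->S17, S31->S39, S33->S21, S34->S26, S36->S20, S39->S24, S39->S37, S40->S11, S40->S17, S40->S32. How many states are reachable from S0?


BFS from S0:
  layer 0: {S0}
  layer 1: {S31, S40}
  layer 2: {S11, S17, S32, S39}
  layer 3: {S24, S37}
  layer 4: {S3}
  layer 5: {S8, S9, S34}
  layer 6: {S26, S30, S35}
  layer 7: {S27}
  layer 8: {S5}
  layer 9: {S22}
  layer 10: {S18, S20}
  layer 11: {S12, S23}
  layer 12: {S7}
  layer 13: {S16}
Reachable set: {S0, S3, S5, S7, S8, S9, S11, S12, S16, S17, S18, S20, S22, S23, S24, S26, S27, S30, S31, S32, S34, S35, S37, S39, S40}
Count = 25

25


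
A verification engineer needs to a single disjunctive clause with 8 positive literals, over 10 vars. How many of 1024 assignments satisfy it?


Step 1: Total=2^10=1024
Step 2: Unsat when all 8 false: 2^2=4
Step 3: Sat=1024-4=1020

1020


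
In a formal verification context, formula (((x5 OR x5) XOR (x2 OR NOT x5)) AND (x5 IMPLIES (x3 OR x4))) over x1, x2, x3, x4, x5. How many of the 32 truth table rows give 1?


Formula: (((x5 OR x5) XOR (x2 OR NOT x5)) AND (x5 IMPLIES (x3 OR x4))) over 5 vars (32 rows)
Evaluate each row (x1, x2, x3, x4, x5 as bits, MSB first):
  row 0 [00000]: (((0 OR 0) XOR (0 OR NOT 0)) AND (0 IMPLIES (0 OR 0))) -> 1
  row 1 [00001]: (((1 OR 1) XOR (0 OR NOT 1)) AND (1 IMPLIES (0 OR 0))) -> 0
  row 2 [00010]: (((0 OR 0) XOR (0 OR NOT 0)) AND (0 IMPLIES (0 OR 1))) -> 1
  row 3 [00011]: (((1 OR 1) XOR (0 OR NOT 1)) AND (1 IMPLIES (0 OR 1))) -> 1
  row 4 [00100]: (((0 OR 0) XOR (0 OR NOT 0)) AND (0 IMPLIES (1 OR 0))) -> 1
  row 5 [00101]: (((1 OR 1) XOR (0 OR NOT 1)) AND (1 IMPLIES (1 OR 0))) -> 1
  row 6 [00110]: (((0 OR 0) XOR (0 OR NOT 0)) AND (0 IMPLIES (1 OR 1))) -> 1
  row 7 [00111]: (((1 OR 1) XOR (0 OR NOT 1)) AND (1 IMPLIES (1 OR 1))) -> 1
  row 8 [01000]: (((0 OR 0) XOR (1 OR NOT 0)) AND (0 IMPLIES (0 OR 0))) -> 1
  row 9 [01001]: (((1 OR 1) XOR (1 OR NOT 1)) AND (1 IMPLIES (0 OR 0))) -> 0
  row 10 [01010]: (((0 OR 0) XOR (1 OR NOT 0)) AND (0 IMPLIES (0 OR 1))) -> 1
  row 11 [01011]: (((1 OR 1) XOR (1 OR NOT 1)) AND (1 IMPLIES (0 OR 1))) -> 0
  row 12 [01100]: (((0 OR 0) XOR (1 OR NOT 0)) AND (0 IMPLIES (1 OR 0))) -> 1
  row 13 [01101]: (((1 OR 1) XOR (1 OR NOT 1)) AND (1 IMPLIES (1 OR 0))) -> 0
  row 14 [01110]: (((0 OR 0) XOR (1 OR NOT 0)) AND (0 IMPLIES (1 OR 1))) -> 1
  row 15 [01111]: (((1 OR 1) XOR (1 OR NOT 1)) AND (1 IMPLIES (1 OR 1))) -> 0
  row 16 [10000]: (((0 OR 0) XOR (0 OR NOT 0)) AND (0 IMPLIES (0 OR 0))) -> 1
  row 17 [10001]: (((1 OR 1) XOR (0 OR NOT 1)) AND (1 IMPLIES (0 OR 0))) -> 0
  row 18 [10010]: (((0 OR 0) XOR (0 OR NOT 0)) AND (0 IMPLIES (0 OR 1))) -> 1
  row 19 [10011]: (((1 OR 1) XOR (0 OR NOT 1)) AND (1 IMPLIES (0 OR 1))) -> 1
  row 20 [10100]: (((0 OR 0) XOR (0 OR NOT 0)) AND (0 IMPLIES (1 OR 0))) -> 1
  row 21 [10101]: (((1 OR 1) XOR (0 OR NOT 1)) AND (1 IMPLIES (1 OR 0))) -> 1
  row 22 [10110]: (((0 OR 0) XOR (0 OR NOT 0)) AND (0 IMPLIES (1 OR 1))) -> 1
  row 23 [10111]: (((1 OR 1) XOR (0 OR NOT 1)) AND (1 IMPLIES (1 OR 1))) -> 1
  row 24 [11000]: (((0 OR 0) XOR (1 OR NOT 0)) AND (0 IMPLIES (0 OR 0))) -> 1
  row 25 [11001]: (((1 OR 1) XOR (1 OR NOT 1)) AND (1 IMPLIES (0 OR 0))) -> 0
  row 26 [11010]: (((0 OR 0) XOR (1 OR NOT 0)) AND (0 IMPLIES (0 OR 1))) -> 1
  row 27 [11011]: (((1 OR 1) XOR (1 OR NOT 1)) AND (1 IMPLIES (0 OR 1))) -> 0
  row 28 [11100]: (((0 OR 0) XOR (1 OR NOT 0)) AND (0 IMPLIES (1 OR 0))) -> 1
  row 29 [11101]: (((1 OR 1) XOR (1 OR NOT 1)) AND (1 IMPLIES (1 OR 0))) -> 0
  row 30 [11110]: (((0 OR 0) XOR (1 OR NOT 0)) AND (0 IMPLIES (1 OR 1))) -> 1
  row 31 [11111]: (((1 OR 1) XOR (1 OR NOT 1)) AND (1 IMPLIES (1 OR 1))) -> 0
Full result column, 8 rows per line (x1,x2 fixed per line; x3,x4,x5 runs 000..111 left to right):
  rows 0-7 [x1,x2=00]: 10111111  (ones: 7)
  rows 8-15 [x1,x2=01]: 10101010  (ones: 4)
  rows 16-23 [x1,x2=10]: 10111111  (ones: 7)
  rows 24-31 [x1,x2=11]: 10101010  (ones: 4)
Count of 1-rows = 7+4+7+4 = 22

22


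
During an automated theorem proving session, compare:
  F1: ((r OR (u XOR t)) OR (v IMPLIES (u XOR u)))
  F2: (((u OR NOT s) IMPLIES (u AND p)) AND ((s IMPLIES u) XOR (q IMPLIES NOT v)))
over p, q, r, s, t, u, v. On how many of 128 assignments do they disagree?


F1 = ((r OR (u XOR t)) OR (v IMPLIES (u XOR u)))
F2 = (((u OR NOT s) IMPLIES (u AND p)) AND ((s IMPLIES u) XOR (q IMPLIES NOT v)))
Evaluate both on each of 128 rows (bits = p,q,r,s,t,u,v):
  row 0 [0000000]: F1=1 F2=0 (differ) -> 1
  row 1 [0000001]: F1=0 F2=0 -> 0
  row 2 [0000010]: F1=1 F2=0 (differ) -> 1
  row 3 [0000011]: F1=1 F2=0 (differ) -> 1
  row 4 [0000100]: F1=1 F2=0 (differ) -> 1
  (every remaining row is evaluated the same way; all 128 results are listed next)
Full result column, 8 rows per line (p,q,r,s fixed per line; t,u,v runs 000..111 left to right):
  rows 0-7 [p,q,r,s=0000]: 10111110  (ones: 6)
  rows 8-15 [p,q,r,s=0001]: 01110010  (ones: 4)
  rows 16-23 [p,q,r,s=0010]: 11111111  (ones: 8)
  rows 24-31 [p,q,r,s=0011]: 00110011  (ones: 4)
  rows 32-39 [p,q,r,s=0100]: 10111110  (ones: 6)
  rows 40-47 [p,q,r,s=0101]: 00110110  (ones: 4)
  rows 48-55 [p,q,r,s=0110]: 11111111  (ones: 8)
  rows 56-63 [p,q,r,s=0111]: 01110111  (ones: 6)
  rows 64-71 [p,q,r,s=1000]: 10111110  (ones: 6)
  rows 72-79 [p,q,r,s=1001]: 01110010  (ones: 4)
  rows 80-87 [p,q,r,s=1010]: 11111111  (ones: 8)
  rows 88-95 [p,q,r,s=1011]: 00110011  (ones: 4)
  rows 96-103 [p,q,r,s=1100]: 10101111  (ones: 6)
  rows 104-111 [p,q,r,s=1101]: 00100111  (ones: 4)
  rows 112-119 [p,q,r,s=1110]: 11101110  (ones: 6)
  rows 120-127 [p,q,r,s=1111]: 01100110  (ones: 4)
Disagreements = 6+4+8+4+6+4+8+6+6+4+8+4+6+4+6+4 = 88

88


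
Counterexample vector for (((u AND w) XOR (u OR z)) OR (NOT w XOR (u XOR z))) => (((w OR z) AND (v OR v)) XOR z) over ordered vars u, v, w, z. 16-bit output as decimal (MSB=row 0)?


F1 = (((u AND w) XOR (u OR z)) OR (NOT w XOR (u XOR z)))
F2 = (((w OR z) AND (v OR v)) XOR z)
Counterexample to F1=>F2 is where F1=1 and F2=0.
Evaluate each row (bits = u,v,w,z, MSB first):
  row 0 [0000]: F1=1 F2=0 -> F1&~F2 -> 1
  row 1 [0001]: F1=1 F2=1 -> F1&~F2 -> 0
  row 2 [0010]: F1=0 F2=0 -> F1&~F2 -> 0
  row 3 [0011]: F1=1 F2=1 -> F1&~F2 -> 0
  row 4 [0100]: F1=1 F2=0 -> F1&~F2 -> 1
  row 5 [0101]: F1=1 F2=0 -> F1&~F2 -> 1
  row 6 [0110]: F1=0 F2=1 -> F1&~F2 -> 0
  row 7 [0111]: F1=1 F2=0 -> F1&~F2 -> 1
  row 8 [1000]: F1=1 F2=0 -> F1&~F2 -> 1
  row 9 [1001]: F1=1 F2=1 -> F1&~F2 -> 0
  row 10 [1010]: F1=1 F2=0 -> F1&~F2 -> 1
  row 11 [1011]: F1=0 F2=1 -> F1&~F2 -> 0
  row 12 [1100]: F1=1 F2=0 -> F1&~F2 -> 1
  row 13 [1101]: F1=1 F2=0 -> F1&~F2 -> 1
  row 14 [1110]: F1=1 F2=1 -> F1&~F2 -> 0
  row 15 [1111]: F1=0 F2=0 -> F1&~F2 -> 0
Full result column, 4 rows per line (u,v fixed per line; w,z runs 00..11 left to right):
  rows 0-3 [u,v=00]: 1000  = hex 8
  rows 4-7 [u,v=01]: 1101  = hex D
  rows 8-11 [u,v=10]: 1010  = hex A
  rows 12-15 [u,v=11]: 1100  = hex C
Counterexample vector (row 0 .. row 15) = 1000110110101100
Output column grouped in 4s = 1000 1101 1010 1100 = 0x8DAC
Convert to decimal digit by digit (value = value*16 + digit):
  8 -> 8
  8*16 + 13 (D) = 141
  141*16 + 10 (A) = 2266
  2266*16 + 12 (C) = 36268
Decimal = 36268

36268
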